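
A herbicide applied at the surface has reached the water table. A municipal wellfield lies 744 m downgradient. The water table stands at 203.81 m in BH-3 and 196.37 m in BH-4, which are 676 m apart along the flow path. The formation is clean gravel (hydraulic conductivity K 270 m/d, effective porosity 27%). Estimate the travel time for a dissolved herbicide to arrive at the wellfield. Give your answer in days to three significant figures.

Hydraulic gradient i = (203.81 − 196.37) / 676 = 7.44 / 676 = 0.01101
Specific discharge q = 270 × 0.01101 = 2.972 m/d
v_s = q/n_e = 2.972/0.27 = 11.01 m/d
t = L / v = 744 / 11.01 = 67.60 d

67.6 days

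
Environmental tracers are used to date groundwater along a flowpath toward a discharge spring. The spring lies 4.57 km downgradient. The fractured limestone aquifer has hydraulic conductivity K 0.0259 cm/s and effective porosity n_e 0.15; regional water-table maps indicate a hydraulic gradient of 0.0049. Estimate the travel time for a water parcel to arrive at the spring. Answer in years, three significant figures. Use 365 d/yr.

17.1 years

K = 0.0259 cm/s × 864 = 22.38 m/d
q = Ki = 22.38 × 0.0049 = 0.1097 m/d
Seepage velocity v = q / n = 0.1097 / 0.15 = 0.7310 m/d
L = 4.57 km = 4570 m
t = L / v = 4570 / 0.7310 = 6252 d
   = 6252 / 365 = 17.1 yr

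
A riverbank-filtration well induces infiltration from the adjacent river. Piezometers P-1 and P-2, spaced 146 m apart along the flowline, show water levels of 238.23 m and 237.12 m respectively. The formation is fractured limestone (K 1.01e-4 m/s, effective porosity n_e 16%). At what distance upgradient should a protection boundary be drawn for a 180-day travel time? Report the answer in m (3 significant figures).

Hydraulic gradient i = (238.23 − 237.12) / 146 = 1.11 / 146 = 0.007603
K = 1.01e-4 m/s × 86400 s/d = 8.726 m/d
q = Ki = 8.726 × 0.007603 = 0.06634 m/d
v = Ki/n = 8.726·0.007603/0.16 = 0.4147 m/d
L = v × T = 0.4147 × 180 = 74.64 m

74.6 m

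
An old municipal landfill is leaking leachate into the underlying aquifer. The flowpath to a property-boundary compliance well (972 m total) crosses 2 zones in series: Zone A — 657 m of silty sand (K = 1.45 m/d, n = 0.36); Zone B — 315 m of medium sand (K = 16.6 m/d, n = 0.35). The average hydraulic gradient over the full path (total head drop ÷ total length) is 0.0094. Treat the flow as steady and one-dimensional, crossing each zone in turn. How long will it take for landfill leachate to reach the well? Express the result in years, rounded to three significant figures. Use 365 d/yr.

Continuity: the same q passes through each zone, so ΔH = q·Σ(L_j/K_j) — the zones act as resistances in series.
Σ(L/K) = 657/1.45 + 315/16.6 = 453.1 + 18.98 = 472.1 d
K_eq = L_total / Σ(L/K) = 972 / 472.1 = 2.059 m/d
q = K_eq · i = 2.059 × 0.0094 = 0.01935 m/d (same in every zone)
Zone A: v = q/n = 0.01935/0.36 = 0.05376 m/d → t_A = 657/0.05376 = 12220 d
Zone B: v = q/n = 0.01935/0.35 = 0.05530 m/d → t_B = 315/0.05530 = 5696 d
Total t = 12220 + 5696 = 17920 d
   = 17920 / 365 = 49.1 yr

49.1 years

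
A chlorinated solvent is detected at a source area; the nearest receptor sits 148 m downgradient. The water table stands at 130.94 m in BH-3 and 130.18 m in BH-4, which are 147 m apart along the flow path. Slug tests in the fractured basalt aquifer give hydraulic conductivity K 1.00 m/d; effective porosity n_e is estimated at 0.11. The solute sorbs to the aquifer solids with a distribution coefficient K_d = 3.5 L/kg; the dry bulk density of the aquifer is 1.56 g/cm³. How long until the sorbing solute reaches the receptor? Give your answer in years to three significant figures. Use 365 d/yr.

Hydraulic gradient i = (130.94 − 130.18) / 147 = 0.76 / 147 = 0.005170
q = Ki = 1.00 × 0.005170 = 0.005170 m/d
v = Ki/n = 1.00·0.005170/0.11 = 0.04700 m/d
Retardation R = 1 + ρ_b·K_d/n = 1 + 1.56×3.5/0.11 = 50.64
Contaminant velocity v_c = v/R = 0.04700/50.64 = 9.282e-4 m/d
t = L/v_c = 148/9.282e-4 = 159400 d
   = 159400/365 = 437 yr

437 years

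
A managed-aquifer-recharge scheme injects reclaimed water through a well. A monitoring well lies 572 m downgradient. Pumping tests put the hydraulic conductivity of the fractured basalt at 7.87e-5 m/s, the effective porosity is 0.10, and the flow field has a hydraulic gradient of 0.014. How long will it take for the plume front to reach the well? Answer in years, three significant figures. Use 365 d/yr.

K = 7.87e-5 m/s × 86400 s/d = 6.800 m/d
Darcy flux q = K·i = 6.800 × 0.014 = 0.09520 m/d
v = Ki/n = 6.800·0.014/0.10 = 0.9520 m/d
t = L / v = 572 / 0.9520 = 600.9 d
   = 600.9 / 365 = 1.65 yr

1.65 years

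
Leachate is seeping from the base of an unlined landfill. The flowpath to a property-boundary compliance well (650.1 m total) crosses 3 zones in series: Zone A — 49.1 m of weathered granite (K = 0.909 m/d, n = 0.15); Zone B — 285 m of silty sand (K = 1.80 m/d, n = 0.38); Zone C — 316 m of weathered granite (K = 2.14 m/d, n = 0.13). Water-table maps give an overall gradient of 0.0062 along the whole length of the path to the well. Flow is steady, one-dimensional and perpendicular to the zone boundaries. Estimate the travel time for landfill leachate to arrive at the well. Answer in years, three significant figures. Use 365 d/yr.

38.4 years

Continuity: the same q passes through each zone, so ΔH = q·Σ(L_j/K_j) — the zones act as resistances in series.
Σ(L/K) = 49.1/0.909 + 285/1.80 + 316/2.14 = 54.02 + 158.3 + 147.7 = 360.0 d
K_eq = L_total / Σ(L/K) = 650.1 / 360.0 = 1.806 m/d
q = K_eq · i = 1.806 × 0.0062 = 0.01120 m/d (same in every zone)
Zone A: v = q/n = 0.01120/0.15 = 0.07464 m/d → t_A = 49.1/0.07464 = 657.8 d
Zone B: v = q/n = 0.01120/0.38 = 0.02946 m/d → t_B = 285/0.02946 = 9673 d
Zone C: v = q/n = 0.01120/0.13 = 0.08612 m/d → t_C = 316/0.08612 = 3669 d
Total t = 657.8 + 9673 + 3669 = 14000 d
   = 14000 / 365 = 38.4 yr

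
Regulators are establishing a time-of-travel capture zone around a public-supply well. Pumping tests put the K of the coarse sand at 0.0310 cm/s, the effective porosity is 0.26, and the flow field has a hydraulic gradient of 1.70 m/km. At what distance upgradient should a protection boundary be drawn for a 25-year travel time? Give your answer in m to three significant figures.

1600 m

K = 0.0310 cm/s × 864 = 26.78 m/d
Specific discharge q = 26.78 × 0.0017 = 0.04553 m/d
v_s = q/n_e = 0.04553/0.26 = 0.1751 m/d
T = 25 yr × 365 = 9125 d
L = v × T = 0.1751 × 9125 = 1598 m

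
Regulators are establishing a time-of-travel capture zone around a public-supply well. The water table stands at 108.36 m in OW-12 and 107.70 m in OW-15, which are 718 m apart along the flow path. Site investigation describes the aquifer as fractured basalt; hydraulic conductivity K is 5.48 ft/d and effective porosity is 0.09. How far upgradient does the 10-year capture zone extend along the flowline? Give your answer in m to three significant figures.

62.3 m

Hydraulic gradient i = (108.36 − 107.70) / 718 = 0.66 / 718 = 9.192e-4
K = 5.48 ft/d × 0.3048 = 1.670 m/d
Specific discharge q = 1.670 × 9.192e-4 = 0.001535 m/d
v_s = q/n_e = 0.001535/0.09 = 0.01706 m/d
T = 10 yr × 365 = 3650 d
L = v × T = 0.01706 × 3650 = 62.27 m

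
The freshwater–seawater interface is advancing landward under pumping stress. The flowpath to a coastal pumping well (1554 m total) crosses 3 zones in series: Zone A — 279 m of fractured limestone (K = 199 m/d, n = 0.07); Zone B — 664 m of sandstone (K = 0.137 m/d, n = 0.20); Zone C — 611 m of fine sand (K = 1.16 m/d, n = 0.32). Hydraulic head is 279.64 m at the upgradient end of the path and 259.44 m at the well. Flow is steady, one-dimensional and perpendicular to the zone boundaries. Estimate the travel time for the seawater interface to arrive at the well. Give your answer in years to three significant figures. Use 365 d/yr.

Total head drop ΔH = 279.64 − 259.44 = 20.20 m
Continuity: the same q passes through each zone, so ΔH = q·Σ(L_j/K_j) — the zones act as resistances in series.
Σ(L/K) = 279/199 + 664/0.137 + 611/1.16 = 1.402 + 4847 + 526.7 = 5375 d
q = ΔH / Σ(L/K) = 20.20 / 5375 = 0.003758 m/d (same in every zone)
Zone A: v = q/n = 0.003758/0.07 = 0.05369 m/d → t_A = 279/0.05369 = 5197 d
Zone B: v = q/n = 0.003758/0.20 = 0.01879 m/d → t_B = 664/0.01879 = 35340 d
Zone C: v = q/n = 0.003758/0.32 = 0.01174 m/d → t_C = 611/0.01174 = 52020 d
Total t = 5197 + 35340 + 52020 = 92560 d
   = 92560 / 365 = 254 yr

254 years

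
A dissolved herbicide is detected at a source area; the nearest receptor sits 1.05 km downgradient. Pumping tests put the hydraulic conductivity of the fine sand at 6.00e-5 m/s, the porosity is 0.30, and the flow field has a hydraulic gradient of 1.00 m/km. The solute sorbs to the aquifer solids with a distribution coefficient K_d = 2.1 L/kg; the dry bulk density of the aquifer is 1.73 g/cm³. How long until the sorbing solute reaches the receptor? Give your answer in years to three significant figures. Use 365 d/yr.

2180 years

K = 6.00e-5 m/s × 86400 s/d = 5.184 m/d
Darcy flux q = K·i = 5.184 × 0.0010 = 0.005184 m/d
v = Ki/n = 5.184·0.0010/0.30 = 0.01728 m/d
Retardation R = 1 + ρ_b·K_d/n = 1 + 1.73×2.1/0.30 = 13.11
Contaminant velocity v_c = v/R = 0.01728/13.11 = 0.001318 m/d
L = 1.05 km = 1050 m
t = L/v_c = 1050/0.001318 = 796600 d
   = 796600/365 = 2180 yr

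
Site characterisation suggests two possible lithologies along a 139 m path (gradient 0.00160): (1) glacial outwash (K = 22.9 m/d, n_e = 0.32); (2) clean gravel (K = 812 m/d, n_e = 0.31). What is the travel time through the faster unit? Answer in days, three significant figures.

33.2 days

Unit 1 (glacial outwash): v = 22.9×0.0016/0.32 = 0.1145 m/d, t = 139/0.1145 = 1214 d
Unit 2 (clean gravel): v = 812×0.0016/0.31 = 4.191 m/d, t = 139/4.191 = 33.17 d
Faster unit: t = 33.2 d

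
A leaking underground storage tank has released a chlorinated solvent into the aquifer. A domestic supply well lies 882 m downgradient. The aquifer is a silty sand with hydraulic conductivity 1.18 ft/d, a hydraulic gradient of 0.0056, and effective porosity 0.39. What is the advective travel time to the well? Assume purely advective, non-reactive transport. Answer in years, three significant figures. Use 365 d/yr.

468 years

K = 1.18 ft/d × 0.3048 = 0.3597 m/d
Darcy flux q = K·i = 0.3597 × 0.0056 = 0.002014 m/d
v_s = q/n_e = 0.002014/0.39 = 0.005164 m/d
t = L / v = 882 / 0.005164 = 170800 d
   = 170800 / 365 = 468 yr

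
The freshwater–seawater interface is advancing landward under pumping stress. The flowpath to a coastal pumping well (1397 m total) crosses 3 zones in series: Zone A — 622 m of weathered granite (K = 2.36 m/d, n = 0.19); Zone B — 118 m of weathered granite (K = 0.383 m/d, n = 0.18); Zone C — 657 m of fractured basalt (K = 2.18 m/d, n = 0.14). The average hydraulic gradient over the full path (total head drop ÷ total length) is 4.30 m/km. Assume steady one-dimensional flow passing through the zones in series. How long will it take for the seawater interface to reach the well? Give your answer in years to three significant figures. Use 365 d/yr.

For zones in series the flux q is common to all zones; the equivalent conductivity is the harmonic (thickness-weighted) mean, K_eq = L_total / Σ(L_j/K_j).
Σ(L/K) = 622/2.36 + 118/0.383 + 657/2.18 = 263.6 + 308.1 + 301.4 = 873.0 d
K_eq = L_total / Σ(L/K) = 1397 / 873.0 = 1.600 m/d
q = K_eq · i = 1.600 × 0.0043 = 0.006881 m/d (same in every zone)
Zone A: v = q/n = 0.006881/0.19 = 0.03621 m/d → t_A = 622/0.03621 = 17180 d
Zone B: v = q/n = 0.006881/0.18 = 0.03823 m/d → t_B = 118/0.03823 = 3087 d
Zone C: v = q/n = 0.006881/0.14 = 0.04915 m/d → t_C = 657/0.04915 = 13370 d
Total t = 17180 + 3087 + 13370 = 33630 d
   = 33630 / 365 = 92.1 yr

92.1 years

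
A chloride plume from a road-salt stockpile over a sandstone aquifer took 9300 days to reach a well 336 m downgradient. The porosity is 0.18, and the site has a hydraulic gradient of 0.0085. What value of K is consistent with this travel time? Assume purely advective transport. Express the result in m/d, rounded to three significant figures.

v = L / t = 336 / 9300 = 0.03613 m/d
K = v · n / i = 0.03613 × 0.18 / 0.0085 = 0.765 m/d

0.765 m/d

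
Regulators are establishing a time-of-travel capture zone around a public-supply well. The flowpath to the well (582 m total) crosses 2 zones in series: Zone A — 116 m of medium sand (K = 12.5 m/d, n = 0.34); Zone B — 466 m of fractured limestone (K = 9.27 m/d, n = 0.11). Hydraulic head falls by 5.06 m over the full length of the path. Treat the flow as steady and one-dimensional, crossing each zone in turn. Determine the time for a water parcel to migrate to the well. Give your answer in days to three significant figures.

1070 days

Steady 1-D flow in series ⇒ the Darcy flux q is identical in every zone and the zone head losses add (resistances L/K in series).
Σ(L/K) = 116/12.5 + 466/9.27 = 9.280 + 50.27 = 59.55 d
q = ΔH / Σ(L/K) = 5.06 / 59.55 = 0.08497 m/d (same in every zone)
Zone A: v = q/n = 0.08497/0.34 = 0.2499 m/d → t_A = 116/0.2499 = 464.2 d
Zone B: v = q/n = 0.08497/0.11 = 0.7725 m/d → t_B = 466/0.7725 = 603.3 d
Total t = 464.2 + 603.3 = 1067 d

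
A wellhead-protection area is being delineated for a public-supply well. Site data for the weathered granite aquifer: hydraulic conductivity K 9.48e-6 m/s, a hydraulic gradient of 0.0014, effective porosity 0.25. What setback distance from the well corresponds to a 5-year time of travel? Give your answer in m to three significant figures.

8.37 m

K = 9.48e-6 m/s × 86400 s/d = 0.8191 m/d
Darcy flux q = K·i = 0.8191 × 0.0014 = 0.001147 m/d
v_s = q/n_e = 0.001147/0.25 = 0.004587 m/d
T = 5 yr × 365 = 1825 d
L = v × T = 0.004587 × 1825 = 8.371 m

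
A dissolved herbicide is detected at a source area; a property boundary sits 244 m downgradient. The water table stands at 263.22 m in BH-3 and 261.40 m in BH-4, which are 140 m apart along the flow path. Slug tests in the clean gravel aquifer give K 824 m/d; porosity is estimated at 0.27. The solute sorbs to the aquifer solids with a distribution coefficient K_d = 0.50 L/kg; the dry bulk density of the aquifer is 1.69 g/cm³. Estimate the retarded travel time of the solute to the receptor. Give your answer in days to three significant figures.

Hydraulic gradient i = (263.22 − 261.40) / 140 = 1.82 / 140 = 0.01300
Specific discharge q = 824 × 0.01300 = 10.71 m/d
v_s = q/n_e = 10.71/0.27 = 39.67 m/d
Retardation R = 1 + ρ_b·K_d/n = 1 + 1.69×0.50/0.27 = 4.130
Contaminant velocity v_c = v/R = 39.67/4.130 = 9.607 m/d
t = L/v_c = 244/9.607 = 25.40 d

25.4 days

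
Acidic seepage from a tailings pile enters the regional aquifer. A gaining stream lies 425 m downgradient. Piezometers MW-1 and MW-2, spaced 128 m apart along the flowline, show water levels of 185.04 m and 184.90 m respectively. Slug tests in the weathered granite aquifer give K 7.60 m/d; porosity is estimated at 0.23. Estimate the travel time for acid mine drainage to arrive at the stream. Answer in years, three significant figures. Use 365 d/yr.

Hydraulic gradient i = (185.04 − 184.90) / 128 = 0.14 / 128 = 0.001094
q = Ki = 7.60 × 0.001094 = 0.008313 m/d
Average linear velocity = 0.008313 / 0.23 = 0.03614 m/d
t = L / v = 425 / 0.03614 = 11760 d
   = 11760 / 365 = 32.2 yr

32.2 years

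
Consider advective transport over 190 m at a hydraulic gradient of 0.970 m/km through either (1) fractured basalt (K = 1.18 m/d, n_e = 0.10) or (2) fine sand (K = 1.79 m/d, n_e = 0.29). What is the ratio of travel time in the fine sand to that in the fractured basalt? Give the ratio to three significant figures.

1.91

Unit 1 (fractured basalt): v = 1.18×9.7e-4/0.10 = 0.01145 m/d, t = 190/0.01145 = 16600 d
Unit 2 (fine sand): v = 1.79×9.7e-4/0.29 = 0.005987 m/d, t = 190/0.005987 = 31730 d
t(fine sand) / t(fractured basalt) = 31730/16600 = 1.91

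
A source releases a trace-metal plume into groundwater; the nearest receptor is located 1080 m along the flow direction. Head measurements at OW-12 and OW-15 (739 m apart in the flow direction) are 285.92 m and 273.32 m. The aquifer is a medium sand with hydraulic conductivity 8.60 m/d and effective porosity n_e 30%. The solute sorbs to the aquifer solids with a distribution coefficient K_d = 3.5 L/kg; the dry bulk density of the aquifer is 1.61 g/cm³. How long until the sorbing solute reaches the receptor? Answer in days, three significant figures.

43700 days

Hydraulic gradient i = (285.92 − 273.32) / 739 = 12.60 / 739 = 0.01705
q = Ki = 8.60 × 0.01705 = 0.1466 m/d
Average linear velocity = 0.1466 / 0.30 = 0.4888 m/d
Retardation R = 1 + ρ_b·K_d/n = 1 + 1.61×3.5/0.30 = 19.78
Contaminant velocity v_c = v/R = 0.4888/19.78 = 0.02471 m/d
t = L/v_c = 1080/0.02471 = 43710 d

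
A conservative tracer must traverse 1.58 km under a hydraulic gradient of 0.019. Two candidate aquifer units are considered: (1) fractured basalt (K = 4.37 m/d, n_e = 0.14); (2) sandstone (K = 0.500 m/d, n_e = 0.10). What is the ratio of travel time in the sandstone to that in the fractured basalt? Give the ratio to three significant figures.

Unit 1 (fractured basalt): v = 4.37×0.019/0.14 = 0.5931 m/d, t = 1580/0.5931 = 2664 d
Unit 2 (sandstone): v = 0.500×0.019/0.10 = 0.09500 m/d, t = 1580/0.09500 = 16630 d
t(sandstone) / t(fractured basalt) = 16630/2664 = 6.24

6.24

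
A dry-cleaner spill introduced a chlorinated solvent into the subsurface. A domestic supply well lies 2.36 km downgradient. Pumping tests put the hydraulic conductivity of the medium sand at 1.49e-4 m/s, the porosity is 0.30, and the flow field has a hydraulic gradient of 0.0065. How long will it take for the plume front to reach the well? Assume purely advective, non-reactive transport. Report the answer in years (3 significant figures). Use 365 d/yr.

K = 1.49e-4 m/s × 86400 s/d = 12.87 m/d
Darcy flux q = K·i = 12.87 × 0.0065 = 0.08368 m/d
v_s = q/n_e = 0.08368/0.30 = 0.2789 m/d
L = 2.36 km = 2360 m
t = L / v = 2360 / 0.2789 = 8461 d
   = 8461 / 365 = 23.2 yr

23.2 years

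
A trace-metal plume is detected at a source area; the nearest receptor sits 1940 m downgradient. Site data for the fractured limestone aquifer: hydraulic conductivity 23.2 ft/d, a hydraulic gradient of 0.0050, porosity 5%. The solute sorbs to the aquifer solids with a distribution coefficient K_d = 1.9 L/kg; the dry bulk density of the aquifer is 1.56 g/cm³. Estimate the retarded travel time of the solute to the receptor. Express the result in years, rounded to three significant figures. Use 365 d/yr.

453 years

K = 23.2 ft/d × 0.3048 = 7.071 m/d
Specific discharge q = 7.071 × 0.0050 = 0.03536 m/d
v_s = q/n_e = 0.03536/0.05 = 0.7071 m/d
Retardation R = 1 + ρ_b·K_d/n = 1 + 1.56×1.9/0.05 = 60.28
Contaminant velocity v_c = v/R = 0.7071/60.28 = 0.01173 m/d
t = L/v_c = 1940/0.01173 = 165400 d
   = 165400/365 = 453 yr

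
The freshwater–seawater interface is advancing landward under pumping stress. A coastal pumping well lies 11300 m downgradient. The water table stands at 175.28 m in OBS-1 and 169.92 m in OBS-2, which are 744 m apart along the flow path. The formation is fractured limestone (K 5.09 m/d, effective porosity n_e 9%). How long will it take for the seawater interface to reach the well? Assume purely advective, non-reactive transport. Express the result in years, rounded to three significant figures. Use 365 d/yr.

Hydraulic gradient i = (175.28 − 169.92) / 744 = 5.36 / 744 = 0.007204
Darcy flux q = K·i = 5.09 × 0.007204 = 0.03667 m/d
v_s = q/n_e = 0.03667/0.09 = 0.4074 m/d
t = L / v = 11300 / 0.4074 = 27730 d
   = 27730 / 365 = 76.0 yr

76.0 years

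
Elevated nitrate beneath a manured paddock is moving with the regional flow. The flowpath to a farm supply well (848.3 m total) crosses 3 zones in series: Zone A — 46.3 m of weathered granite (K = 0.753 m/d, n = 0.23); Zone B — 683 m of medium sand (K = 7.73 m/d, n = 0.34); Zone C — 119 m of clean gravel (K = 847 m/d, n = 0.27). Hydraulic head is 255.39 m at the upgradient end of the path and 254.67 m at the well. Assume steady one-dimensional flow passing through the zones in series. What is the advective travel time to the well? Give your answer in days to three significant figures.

57300 days

Total head drop ΔH = 255.39 − 254.67 = 0.72 m
Continuity: the same q passes through each zone, so ΔH = q·Σ(L_j/K_j) — the zones act as resistances in series.
Σ(L/K) = 46.3/0.753 + 683/7.73 + 119/847 = 61.49 + 88.36 + 0.1405 = 150.0 d
q = ΔH / Σ(L/K) = 0.72 / 150.0 = 0.004800 m/d (same in every zone)
Zone A: v = q/n = 0.004800/0.23 = 0.02087 m/d → t_A = 46.3/0.02087 = 2218 d
Zone B: v = q/n = 0.004800/0.34 = 0.01412 m/d → t_B = 683/0.01412 = 48370 d
Zone C: v = q/n = 0.004800/0.27 = 0.01778 m/d → t_C = 119/0.01778 = 6693 d
Total t = 2218 + 48370 + 6693 = 57290 d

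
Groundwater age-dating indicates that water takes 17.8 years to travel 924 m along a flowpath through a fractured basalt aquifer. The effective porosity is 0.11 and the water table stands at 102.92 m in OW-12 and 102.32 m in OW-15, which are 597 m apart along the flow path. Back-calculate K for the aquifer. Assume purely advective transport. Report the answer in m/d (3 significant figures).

15.6 m/d

Hydraulic gradient i = (102.92 − 102.32) / 597 = 0.60 / 597 = 0.001005
t = 17.8 years = 6497 d
v = L / t = 924 / 6497 = 0.1422 m/d
K = v · n / i = 0.1422 × 0.11 / 0.001005 = 15.6 m/d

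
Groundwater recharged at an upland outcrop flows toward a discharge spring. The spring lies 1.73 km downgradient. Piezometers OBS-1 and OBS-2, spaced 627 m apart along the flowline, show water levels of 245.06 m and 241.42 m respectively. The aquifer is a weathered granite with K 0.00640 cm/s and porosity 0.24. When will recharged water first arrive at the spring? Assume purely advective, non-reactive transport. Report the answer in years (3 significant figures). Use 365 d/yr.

Hydraulic gradient i = (245.06 − 241.42) / 627 = 3.64 / 627 = 0.005805
K = 0.00640 cm/s × 864 = 5.530 m/d
Specific discharge q = 5.530 × 0.005805 = 0.03210 m/d
v_s = q/n_e = 0.03210/0.24 = 0.1338 m/d
L = 1.73 km = 1730 m
t = L / v = 1730 / 0.1338 = 12930 d
   = 12930 / 365 = 35.4 yr

35.4 years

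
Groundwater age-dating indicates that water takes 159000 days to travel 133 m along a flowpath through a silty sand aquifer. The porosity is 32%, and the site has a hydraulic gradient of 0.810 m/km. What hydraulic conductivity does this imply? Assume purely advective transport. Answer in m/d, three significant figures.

v = L / t = 133 / 159000 = 8.365e-4 m/d
K = v · n / i = 8.365e-4 × 0.32 / 8.1e-4 = 0.330 m/d

0.330 m/d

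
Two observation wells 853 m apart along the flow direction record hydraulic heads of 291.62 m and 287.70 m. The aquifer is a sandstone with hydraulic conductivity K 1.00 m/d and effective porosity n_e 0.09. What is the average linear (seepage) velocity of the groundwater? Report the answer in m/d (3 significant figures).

Hydraulic gradient i = (291.62 − 287.70) / 853 = 3.92 / 853 = 0.004596
Darcy flux q = K·i = 1.00 × 0.004596 = 0.004596 m/d
Seepage velocity v = q / n = 0.004596 / 0.09 = 0.05106 m/d

0.0511 m/d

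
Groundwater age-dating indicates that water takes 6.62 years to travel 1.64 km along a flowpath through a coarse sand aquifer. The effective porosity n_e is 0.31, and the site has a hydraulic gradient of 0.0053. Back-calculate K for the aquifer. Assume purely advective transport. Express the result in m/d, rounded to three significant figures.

t = 6.62 years = 2416 d
L = 1.64 km = 1640 m
v = L / t = 1640 / 2416 = 0.6787 m/d
K = v · n / i = 0.6787 × 0.31 / 0.0053 = 39.7 m/d

39.7 m/d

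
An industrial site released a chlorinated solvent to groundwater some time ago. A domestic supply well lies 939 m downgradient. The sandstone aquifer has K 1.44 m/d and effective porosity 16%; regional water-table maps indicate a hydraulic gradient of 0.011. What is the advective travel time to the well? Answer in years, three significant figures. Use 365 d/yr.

26.0 years

Specific discharge q = 1.44 × 0.011 = 0.01584 m/d
Seepage velocity v = q / n = 0.01584 / 0.16 = 0.09900 m/d
t = L / v = 939 / 0.09900 = 9485 d
   = 9485 / 365 = 26.0 yr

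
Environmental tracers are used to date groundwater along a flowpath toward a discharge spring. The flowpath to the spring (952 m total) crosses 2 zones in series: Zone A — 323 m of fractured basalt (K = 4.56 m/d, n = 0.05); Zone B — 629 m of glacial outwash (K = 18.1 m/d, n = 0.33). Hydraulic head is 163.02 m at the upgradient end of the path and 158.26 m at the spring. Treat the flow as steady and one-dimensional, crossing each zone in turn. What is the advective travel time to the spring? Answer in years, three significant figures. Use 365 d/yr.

Total head drop ΔH = 163.02 − 158.26 = 4.76 m
Continuity: the same q passes through each zone, so ΔH = q·Σ(L_j/K_j) — the zones act as resistances in series.
Σ(L/K) = 323/4.56 + 629/18.1 = 70.83 + 34.75 = 105.6 d
q = ΔH / Σ(L/K) = 4.76 / 105.6 = 0.04508 m/d (same in every zone)
Zone A: v = q/n = 0.04508/0.05 = 0.9016 m/d → t_A = 323/0.9016 = 358.2 d
Zone B: v = q/n = 0.04508/0.33 = 0.1366 m/d → t_B = 629/0.1366 = 4604 d
Total t = 358.2 + 4604 = 4962 d
   = 4962 / 365 = 13.6 yr

13.6 years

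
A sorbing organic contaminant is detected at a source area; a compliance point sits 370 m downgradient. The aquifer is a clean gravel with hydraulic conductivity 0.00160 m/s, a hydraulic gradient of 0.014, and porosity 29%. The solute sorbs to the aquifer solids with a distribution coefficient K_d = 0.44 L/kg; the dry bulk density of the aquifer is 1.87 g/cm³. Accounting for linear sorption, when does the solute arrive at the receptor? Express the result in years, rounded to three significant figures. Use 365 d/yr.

0.583 years

K = 0.00160 m/s × 86400 s/d = 138.2 m/d
q = Ki = 138.2 × 0.014 = 1.935 m/d
Seepage velocity v = q / n = 1.935 / 0.29 = 6.674 m/d
Retardation R = 1 + ρ_b·K_d/n = 1 + 1.87×0.44/0.29 = 3.837
Contaminant velocity v_c = v/R = 6.674/3.837 = 1.739 m/d
t = L/v_c = 370/1.739 = 212.7 d
   = 212.7/365 = 0.583 yr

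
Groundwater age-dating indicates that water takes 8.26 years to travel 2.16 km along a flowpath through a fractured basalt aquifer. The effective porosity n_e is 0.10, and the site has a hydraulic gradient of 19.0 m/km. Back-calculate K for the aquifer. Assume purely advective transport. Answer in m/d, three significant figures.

t = 8.26 years = 3015 d
L = 2.16 km = 2160 m
v = L / t = 2160 / 3015 = 0.7164 m/d
K = v · n / i = 0.7164 × 0.10 / 0.019 = 3.77 m/d

3.77 m/d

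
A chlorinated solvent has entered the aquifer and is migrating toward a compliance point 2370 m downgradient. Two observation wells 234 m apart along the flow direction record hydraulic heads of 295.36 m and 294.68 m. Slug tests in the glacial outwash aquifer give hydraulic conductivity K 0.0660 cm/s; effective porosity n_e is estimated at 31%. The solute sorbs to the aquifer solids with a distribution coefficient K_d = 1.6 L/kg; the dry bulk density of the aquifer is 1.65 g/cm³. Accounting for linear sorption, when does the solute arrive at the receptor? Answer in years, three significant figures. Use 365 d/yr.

Hydraulic gradient i = (295.36 − 294.68) / 234 = 0.68 / 234 = 0.002906
K = 0.0660 cm/s × 864 = 57.02 m/d
Darcy flux q = K·i = 57.02 × 0.002906 = 0.1657 m/d
Average linear velocity = 0.1657 / 0.31 = 0.5346 m/d
Retardation R = 1 + ρ_b·K_d/n = 1 + 1.65×1.6/0.31 = 9.516
Contaminant velocity v_c = v/R = 0.5346/9.516 = 0.05617 m/d
t = L/v_c = 2370/0.05617 = 42190 d
   = 42190/365 = 116 yr

116 years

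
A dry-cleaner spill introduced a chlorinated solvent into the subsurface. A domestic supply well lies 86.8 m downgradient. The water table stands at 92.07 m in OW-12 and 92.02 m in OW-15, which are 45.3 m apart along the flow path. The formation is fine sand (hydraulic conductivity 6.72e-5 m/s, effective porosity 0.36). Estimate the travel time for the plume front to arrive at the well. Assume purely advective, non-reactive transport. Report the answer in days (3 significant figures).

Hydraulic gradient i = (92.07 − 92.02) / 45.3 = 0.05 / 45.3 = 0.001104
K = 6.72e-5 m/s × 86400 s/d = 5.806 m/d
Darcy flux q = K·i = 5.806 × 0.001104 = 0.006408 m/d
v_s = q/n_e = 0.006408/0.36 = 0.01780 m/d
t = L / v = 86.8 / 0.01780 = 4876 d

4880 days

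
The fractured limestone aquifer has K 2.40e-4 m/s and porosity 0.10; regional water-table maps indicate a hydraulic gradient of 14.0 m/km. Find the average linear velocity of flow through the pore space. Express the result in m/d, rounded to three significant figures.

2.90 m/d

K = 2.40e-4 m/s × 86400 s/d = 20.74 m/d
Specific discharge q = 20.74 × 0.014 = 0.2903 m/d
Average linear velocity = 0.2903 / 0.10 = 2.903 m/d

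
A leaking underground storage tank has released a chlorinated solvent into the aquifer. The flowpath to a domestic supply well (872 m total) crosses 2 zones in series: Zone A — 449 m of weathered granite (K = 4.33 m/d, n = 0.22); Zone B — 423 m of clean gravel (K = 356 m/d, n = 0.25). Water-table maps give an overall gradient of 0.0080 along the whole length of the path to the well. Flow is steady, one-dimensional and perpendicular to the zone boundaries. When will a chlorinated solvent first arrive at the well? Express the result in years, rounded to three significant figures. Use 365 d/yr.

Continuity: the same q passes through each zone, so ΔH = q·Σ(L_j/K_j) — the zones act as resistances in series.
Σ(L/K) = 449/4.33 + 423/356 = 103.7 + 1.188 = 104.9 d
K_eq = L_total / Σ(L/K) = 872 / 104.9 = 8.314 m/d
q = K_eq · i = 8.314 × 0.0080 = 0.06651 m/d (same in every zone)
Zone A: v = q/n = 0.06651/0.22 = 0.3023 m/d → t_A = 449/0.3023 = 1485 d
Zone B: v = q/n = 0.06651/0.25 = 0.2660 m/d → t_B = 423/0.2660 = 1590 d
Total t = 1485 + 1590 = 3075 d
   = 3075 / 365 = 8.42 yr

8.42 years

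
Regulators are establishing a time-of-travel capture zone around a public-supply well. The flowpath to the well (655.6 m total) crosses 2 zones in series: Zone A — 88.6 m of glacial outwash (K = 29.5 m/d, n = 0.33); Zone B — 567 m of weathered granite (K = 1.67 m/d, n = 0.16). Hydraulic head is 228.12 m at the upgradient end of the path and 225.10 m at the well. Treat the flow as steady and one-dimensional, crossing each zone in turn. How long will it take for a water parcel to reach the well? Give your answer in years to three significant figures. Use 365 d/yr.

Total head drop ΔH = 228.12 − 225.10 = 3.02 m
Steady 1-D flow in series ⇒ the Darcy flux q is identical in every zone and the zone head losses add (resistances L/K in series).
Σ(L/K) = 88.6/29.5 + 567/1.67 = 3.003 + 339.5 = 342.5 d
q = ΔH / Σ(L/K) = 3.02 / 342.5 = 0.008817 m/d (same in every zone)
Zone A: v = q/n = 0.008817/0.33 = 0.02672 m/d → t_A = 88.6/0.02672 = 3316 d
Zone B: v = q/n = 0.008817/0.16 = 0.05511 m/d → t_B = 567/0.05511 = 10290 d
Total t = 3316 + 10290 = 13610 d
   = 13610 / 365 = 37.3 yr

37.3 years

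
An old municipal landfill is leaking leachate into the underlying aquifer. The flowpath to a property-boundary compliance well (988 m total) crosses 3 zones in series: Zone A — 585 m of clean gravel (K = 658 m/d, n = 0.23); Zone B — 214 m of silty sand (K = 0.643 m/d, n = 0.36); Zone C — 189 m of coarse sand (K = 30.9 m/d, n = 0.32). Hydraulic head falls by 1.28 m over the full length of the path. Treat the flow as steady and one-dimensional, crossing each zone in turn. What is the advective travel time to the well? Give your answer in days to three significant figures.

72200 days

Continuity: the same q passes through each zone, so ΔH = q·Σ(L_j/K_j) — the zones act as resistances in series.
Σ(L/K) = 585/658 + 214/0.643 + 189/30.9 = 0.8891 + 332.8 + 6.117 = 339.8 d
q = ΔH / Σ(L/K) = 1.28 / 339.8 = 0.003767 m/d (same in every zone)
Zone A: v = q/n = 0.003767/0.23 = 0.01638 m/d → t_A = 585/0.01638 = 35720 d
Zone B: v = q/n = 0.003767/0.36 = 0.01046 m/d → t_B = 214/0.01046 = 20450 d
Zone C: v = q/n = 0.003767/0.32 = 0.01177 m/d → t_C = 189/0.01177 = 16060 d
Total t = 35720 + 20450 + 16060 = 72230 d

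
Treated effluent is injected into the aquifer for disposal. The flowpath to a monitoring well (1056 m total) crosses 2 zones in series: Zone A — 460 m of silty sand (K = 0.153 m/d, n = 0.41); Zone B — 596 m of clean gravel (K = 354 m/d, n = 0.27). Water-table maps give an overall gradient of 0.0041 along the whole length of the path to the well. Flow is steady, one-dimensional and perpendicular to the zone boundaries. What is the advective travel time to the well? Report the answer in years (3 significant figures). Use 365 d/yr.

665 years

Continuity: the same q passes through each zone, so ΔH = q·Σ(L_j/K_j) — the zones act as resistances in series.
Σ(L/K) = 460/0.153 + 596/354 = 3007 + 1.684 = 3008 d
K_eq = L_total / Σ(L/K) = 1056 / 3008 = 0.3510 m/d
q = K_eq · i = 0.3510 × 0.0041 = 0.001439 m/d (same in every zone)
Zone A: v = q/n = 0.001439/0.41 = 0.003510 m/d → t_A = 460/0.003510 = 131000 d
Zone B: v = q/n = 0.001439/0.27 = 0.005331 m/d → t_B = 596/0.005331 = 111800 d
Total t = 131000 + 111800 = 242800 d
   = 242800 / 365 = 665 yr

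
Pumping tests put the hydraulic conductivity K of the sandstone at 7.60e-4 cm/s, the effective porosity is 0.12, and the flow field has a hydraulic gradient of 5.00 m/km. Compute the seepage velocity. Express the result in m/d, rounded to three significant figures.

0.0274 m/d

K = 7.60e-4 cm/s × 864 = 0.6566 m/d
Specific discharge q = 0.6566 × 0.0050 = 0.003283 m/d
Average linear velocity = 0.003283 / 0.12 = 0.02736 m/d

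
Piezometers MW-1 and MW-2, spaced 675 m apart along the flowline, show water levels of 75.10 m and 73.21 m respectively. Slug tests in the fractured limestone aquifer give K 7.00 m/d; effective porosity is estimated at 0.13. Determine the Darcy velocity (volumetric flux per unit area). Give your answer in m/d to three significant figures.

Hydraulic gradient i = (75.10 − 73.21) / 675 = 1.89 / 675 = 0.002800
Darcy flux q = K·i = 7.00 × 0.002800 = 0.01960 m/d

0.0196 m/d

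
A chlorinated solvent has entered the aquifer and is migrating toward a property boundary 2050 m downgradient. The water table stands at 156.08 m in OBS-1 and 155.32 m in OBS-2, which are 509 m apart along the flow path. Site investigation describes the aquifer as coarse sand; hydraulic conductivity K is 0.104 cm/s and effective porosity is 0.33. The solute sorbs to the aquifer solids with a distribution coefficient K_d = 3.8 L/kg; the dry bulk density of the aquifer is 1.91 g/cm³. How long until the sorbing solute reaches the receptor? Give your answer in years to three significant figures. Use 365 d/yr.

Hydraulic gradient i = (156.08 − 155.32) / 509 = 0.76 / 509 = 0.001493
K = 0.104 cm/s × 864 = 89.86 m/d
Specific discharge q = 89.86 × 0.001493 = 0.1342 m/d
Average linear velocity = 0.1342 / 0.33 = 0.4066 m/d
Retardation R = 1 + ρ_b·K_d/n = 1 + 1.91×3.8/0.33 = 22.99
Contaminant velocity v_c = v/R = 0.4066/22.99 = 0.01768 m/d
t = L/v_c = 2050/0.01768 = 115900 d
   = 115900/365 = 318 yr

318 years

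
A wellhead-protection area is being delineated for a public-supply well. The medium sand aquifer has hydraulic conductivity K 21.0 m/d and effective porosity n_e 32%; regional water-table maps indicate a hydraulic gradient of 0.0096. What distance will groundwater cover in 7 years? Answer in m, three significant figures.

1610 m

Darcy flux q = K·i = 21.0 × 0.0096 = 0.2016 m/d
v = Ki/n = 21.0·0.0096/0.32 = 0.6300 m/d
T = 7 yr × 365 = 2555 d
L = v × T = 0.6300 × 2555 = 1610 m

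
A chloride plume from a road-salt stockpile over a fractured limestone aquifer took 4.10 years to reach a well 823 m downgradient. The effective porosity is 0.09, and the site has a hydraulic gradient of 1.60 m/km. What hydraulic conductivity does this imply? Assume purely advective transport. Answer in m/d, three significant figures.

t = 4.10 years = 1496 d
v = L / t = 823 / 1496 = 0.5499 m/d
K = v · n / i = 0.5499 × 0.09 / 0.0016 = 30.9 m/d

30.9 m/d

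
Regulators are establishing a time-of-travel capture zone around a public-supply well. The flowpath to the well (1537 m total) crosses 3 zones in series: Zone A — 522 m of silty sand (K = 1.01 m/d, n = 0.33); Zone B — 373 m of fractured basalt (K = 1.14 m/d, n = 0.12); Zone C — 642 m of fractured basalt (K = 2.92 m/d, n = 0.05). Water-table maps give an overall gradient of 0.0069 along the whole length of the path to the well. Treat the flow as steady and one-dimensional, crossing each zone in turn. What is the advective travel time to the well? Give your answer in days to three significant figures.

25000 days

Steady 1-D flow in series ⇒ the Darcy flux q is identical in every zone and the zone head losses add (resistances L/K in series).
Σ(L/K) = 522/1.01 + 373/1.14 + 642/2.92 = 516.8 + 327.2 + 219.9 = 1064 d
K_eq = L_total / Σ(L/K) = 1537 / 1064 = 1.445 m/d
q = K_eq · i = 1.445 × 0.0069 = 0.009968 m/d (same in every zone)
Zone A: v = q/n = 0.009968/0.33 = 0.03021 m/d → t_A = 522/0.03021 = 17280 d
Zone B: v = q/n = 0.009968/0.12 = 0.08307 m/d → t_B = 373/0.08307 = 4490 d
Zone C: v = q/n = 0.009968/0.05 = 0.1994 m/d → t_C = 642/0.1994 = 3220 d
Total t = 17280 + 4490 + 3220 = 24990 d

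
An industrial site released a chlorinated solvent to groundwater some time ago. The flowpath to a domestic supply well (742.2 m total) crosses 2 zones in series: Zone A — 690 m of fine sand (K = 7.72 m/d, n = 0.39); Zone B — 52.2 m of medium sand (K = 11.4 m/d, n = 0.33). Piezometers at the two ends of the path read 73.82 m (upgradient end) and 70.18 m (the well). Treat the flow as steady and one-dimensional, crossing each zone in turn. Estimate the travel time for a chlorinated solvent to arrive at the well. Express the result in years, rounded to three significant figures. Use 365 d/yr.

Total head drop ΔH = 73.82 − 70.18 = 3.64 m
Steady 1-D flow in series ⇒ the Darcy flux q is identical in every zone and the zone head losses add (resistances L/K in series).
Σ(L/K) = 690/7.72 + 52.2/11.4 = 89.38 + 4.579 = 93.96 d
q = ΔH / Σ(L/K) = 3.64 / 93.96 = 0.03874 m/d (same in every zone)
Zone A: v = q/n = 0.03874/0.39 = 0.09934 m/d → t_A = 690/0.09934 = 6946 d
Zone B: v = q/n = 0.03874/0.33 = 0.1174 m/d → t_B = 52.2/0.1174 = 444.6 d
Total t = 6946 + 444.6 = 7391 d
   = 7391 / 365 = 20.2 yr

20.2 years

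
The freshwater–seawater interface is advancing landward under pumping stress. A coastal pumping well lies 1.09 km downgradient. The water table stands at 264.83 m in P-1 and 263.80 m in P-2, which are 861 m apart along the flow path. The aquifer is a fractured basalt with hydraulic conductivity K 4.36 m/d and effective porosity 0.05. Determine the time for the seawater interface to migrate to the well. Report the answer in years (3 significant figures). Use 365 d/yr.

28.6 years

Hydraulic gradient i = (264.83 − 263.80) / 861 = 1.03 / 861 = 0.001196
Darcy flux q = K·i = 4.36 × 0.001196 = 0.005216 m/d
v_s = q/n_e = 0.005216/0.05 = 0.1043 m/d
L = 1.09 km = 1090 m
t = L / v = 1090 / 0.1043 = 10450 d
   = 10450 / 365 = 28.6 yr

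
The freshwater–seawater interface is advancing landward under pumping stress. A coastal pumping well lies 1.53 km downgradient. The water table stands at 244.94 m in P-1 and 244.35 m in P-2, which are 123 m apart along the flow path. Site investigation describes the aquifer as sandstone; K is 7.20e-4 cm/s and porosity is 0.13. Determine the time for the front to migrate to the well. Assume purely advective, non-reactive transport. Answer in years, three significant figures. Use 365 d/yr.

183 years

Hydraulic gradient i = (244.94 − 244.35) / 123 = 0.59 / 123 = 0.004797
K = 7.20e-4 cm/s × 864 = 0.6221 m/d
q = Ki = 0.6221 × 0.004797 = 0.002984 m/d
v_s = q/n_e = 0.002984/0.13 = 0.02295 m/d
L = 1.53 km = 1530 m
t = L / v = 1530 / 0.02295 = 66660 d
   = 66660 / 365 = 183 yr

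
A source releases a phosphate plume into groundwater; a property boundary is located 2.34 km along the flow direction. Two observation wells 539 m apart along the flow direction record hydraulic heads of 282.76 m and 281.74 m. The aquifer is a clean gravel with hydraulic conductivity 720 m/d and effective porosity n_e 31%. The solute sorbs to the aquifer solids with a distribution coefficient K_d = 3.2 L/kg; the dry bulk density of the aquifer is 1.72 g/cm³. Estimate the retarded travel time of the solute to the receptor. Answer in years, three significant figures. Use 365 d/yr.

27.4 years

Hydraulic gradient i = (282.76 − 281.74) / 539 = 1.02 / 539 = 0.001892
Specific discharge q = 720 × 0.001892 = 1.363 m/d
v = Ki/n = 720·0.001892/0.31 = 4.395 m/d
Retardation R = 1 + ρ_b·K_d/n = 1 + 1.72×3.2/0.31 = 18.75
Contaminant velocity v_c = v/R = 4.395/18.75 = 0.2344 m/d
L = 2.34 km = 2340 m
t = L/v_c = 2340/0.2344 = 9985 d
   = 9985/365 = 27.4 yr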